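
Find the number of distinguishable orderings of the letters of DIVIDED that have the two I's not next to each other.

300

Total arrangements of DIVIDED: 7!/(3!·2!) = 420.
If the two I's are adjacent, glue them into one block, leaving 6 items to arrange: (6)!/(3!) = 120 ways.
Subtracting, 420 − 120 = 300 arrangements keep the I's apart.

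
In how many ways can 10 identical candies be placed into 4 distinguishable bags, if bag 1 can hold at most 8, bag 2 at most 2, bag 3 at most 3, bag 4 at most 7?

88

By stars and bars, unrestricted non-negative solutions to x_1+…+x_4 = 10 number C(10+3,3) = 286.
Subtract solutions that violate a single cap (substitute x_i' = x_i − (cap_i+1)): x_1 ≥ 9 gives C(4,3) = 4; x_2 ≥ 3 gives C(10,3) = 120; x_3 ≥ 4 gives C(9,3) = 84; x_4 ≥ 8 gives C(5,3) = 10. Together 218.
Add back pairs where two caps are both exceeded: 0 + 0 + 0 + 20 + 0 + 0 = 20.
By inclusion–exclusion the count is 286 − 218 + 20 = 88.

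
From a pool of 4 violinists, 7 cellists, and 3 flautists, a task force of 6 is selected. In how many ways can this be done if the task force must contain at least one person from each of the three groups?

Unrestricted: C(14,6) = 3003 ways to pick any 6 of the 14.
Subtract selections that omit an entire group: no violinists → C(10,6) = 210; no cellists → C(7,6) = 7; no flautists → C(11,6) = 462.
Add back selections omitting two groups (i.e. drawn from a single group): C(4,6) + C(7,6) + C(3,6) = 7.
By inclusion–exclusion: 3003 − 679 + 7 = 2331.

2331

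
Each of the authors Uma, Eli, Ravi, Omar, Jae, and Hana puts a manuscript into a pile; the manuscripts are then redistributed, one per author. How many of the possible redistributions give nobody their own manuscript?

265

Let Aᵢ be the assignments in which author i gets their own manuscript. We want the size of the complement of A₁∪…∪A_6.
By inclusion–exclusion this is Σ_{j=0}^{6} (−1)^j C(6,j)·(6−j)!.
Computing: 720 − 720 + 360 − 120 + 30 − 6 + 1 = 265.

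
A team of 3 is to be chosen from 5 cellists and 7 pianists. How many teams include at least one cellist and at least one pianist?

Total 3-person selections from all 12: C(12,3) = 220.
Selections missing a whole group: no cellists → C(7,3) = 35; no pianists → C(5,3) = 10.
Both groups omitted at once is impossible, so 220 − 45 = 175.

175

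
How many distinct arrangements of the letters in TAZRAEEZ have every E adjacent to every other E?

Treat the 2 copies of E as a single block. The multiset to arrange is then {EE, A, A, R, T, Z, Z}, 7 items in all.
That gives (7)!/(2!·2!) = 1260 arrangements.

1260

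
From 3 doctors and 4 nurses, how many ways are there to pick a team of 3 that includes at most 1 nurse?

13

Split by how many nurses are chosen (0 through 1).
Sum: C(4,0)·C(3,3) + C(4,1)·C(3,2) = 1 + 12 = 13.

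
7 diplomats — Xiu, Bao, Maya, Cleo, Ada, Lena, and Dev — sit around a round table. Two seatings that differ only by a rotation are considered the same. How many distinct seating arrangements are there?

720

Seat Xiu anywhere (absorbing the rotational symmetry), then permute the other 6: (6)! = 720.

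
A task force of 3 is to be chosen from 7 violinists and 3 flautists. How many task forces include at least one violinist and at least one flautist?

84

Unrestricted: C(10,3) = 120 ways to pick any 3 of the 10.
Selections missing a whole group: no violinists → C(3,3) = 1; no flautists → C(7,3) = 35.
Both groups omitted at once is impossible, so 120 − 36 = 84.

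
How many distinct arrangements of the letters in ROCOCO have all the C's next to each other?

20

Treat the 2 copies of C as a single block. The multiset to arrange is then {CC, O, O, O, R}, 5 items in all.
That gives (5)!/(3!) = 20 arrangements.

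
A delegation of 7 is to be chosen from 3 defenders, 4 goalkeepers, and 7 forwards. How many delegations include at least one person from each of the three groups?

2982

Unrestricted: C(14,7) = 3432 ways to pick any 7 of the 14.
Subtract selections that omit an entire group: no defenders → C(11,7) = 330; no goalkeepers → C(10,7) = 120; no forwards → C(7,7) = 1.
Add back selections omitting two groups (i.e. drawn from a single group): C(3,7) + C(4,7) + C(7,7) = 1.
By inclusion–exclusion: 3432 − 451 + 1 = 2982.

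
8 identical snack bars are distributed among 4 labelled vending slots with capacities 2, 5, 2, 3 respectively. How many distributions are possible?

By stars and bars, unrestricted non-negative solutions to x_1+…+x_4 = 8 number C(8+3,3) = 165.
Subtract solutions that violate a single cap (substitute x_i' = x_i − (cap_i+1)): x_1 ≥ 3 gives C(8,3) = 56; x_2 ≥ 6 gives C(5,3) = 10; x_3 ≥ 3 gives C(8,3) = 56; x_4 ≥ 4 gives C(7,3) = 35. Together 157.
Add back pairs where two caps are both exceeded: 0 + 10 + 4 + 0 + 0 + 4 = 18.
By inclusion–exclusion the count is 165 − 157 + 18 = 26.

26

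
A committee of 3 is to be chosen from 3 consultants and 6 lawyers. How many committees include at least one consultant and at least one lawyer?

Unrestricted: C(9,3) = 84 ways to pick any 3 of the 9.
Selections missing a whole group: no consultants → C(6,3) = 20; no lawyers → C(3,3) = 1.
Both groups omitted at once is impossible, so 84 − 21 = 63.

63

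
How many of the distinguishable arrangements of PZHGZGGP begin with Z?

With the first slot taken by Z, it remains to arrange the other 7 letters (PHGZGGP).
Those 7 letters have G appearing 3 times and P appearing twice, giving (7)!/(3!·2!) = 420.

420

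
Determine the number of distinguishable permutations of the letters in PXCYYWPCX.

22680

Letter multiplicities in PXCYYWPCX: C×2, P×2, W×1, X×2, Y×2.
The number of distinct arrangements is 9!/(2!·2!·2!·2!) = 362880/16 = 22680.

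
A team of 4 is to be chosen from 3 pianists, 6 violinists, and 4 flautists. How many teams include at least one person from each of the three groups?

Unrestricted: C(13,4) = 715 ways to pick any 4 of the 13.
Subtract selections that omit an entire group: no pianists → C(10,4) = 210; no violinists → C(7,4) = 35; no flautists → C(9,4) = 126.
Add back selections omitting two groups (i.e. drawn from a single group): C(3,4) + C(6,4) + C(4,4) = 16.
By inclusion–exclusion: 715 − 371 + 16 = 360.

360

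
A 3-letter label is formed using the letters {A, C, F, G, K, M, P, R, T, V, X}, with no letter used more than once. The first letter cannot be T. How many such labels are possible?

The first letter has 11−1 = 10 choices (anything except T).
The remaining 2 letters are filled from the other 10 symbols without repetition: 10 × 9 = 90.
Total: 10 × 90 = 900.

900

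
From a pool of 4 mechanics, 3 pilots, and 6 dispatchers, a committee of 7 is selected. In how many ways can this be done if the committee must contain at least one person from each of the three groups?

Total 7-person selections from all 13: C(13,7) = 1716.
Subtract selections that omit an entire group: no mechanics → C(9,7) = 36; no pilots → C(10,7) = 120; no dispatchers → C(7,7) = 1.
Add back selections omitting two groups (i.e. drawn from a single group): C(4,7) + C(3,7) + C(6,7) = 0.
By inclusion–exclusion: 1716 − 157 + 0 = 1559.

1559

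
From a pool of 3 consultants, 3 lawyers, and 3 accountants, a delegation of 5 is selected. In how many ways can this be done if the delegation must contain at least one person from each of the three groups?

108

With no constraint there are C(9,5) = 126 possible selections.
Selections missing a whole group: no consultants → C(6,5) = 6; no lawyers → C(6,5) = 6; no accountants → C(6,5) = 6.
Add back selections omitting two groups (i.e. drawn from a single group): C(3,5) + C(3,5) + C(3,5) = 0.
By inclusion–exclusion: 126 − 18 + 0 = 108.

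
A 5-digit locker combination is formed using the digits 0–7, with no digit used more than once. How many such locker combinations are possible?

6720

Choose and order 5 of the 8 symbols: the first digit has 8 options, the next 7, and so on down to 4.
That product is 8 × 7 × 6 × 5 × 4 = 6720.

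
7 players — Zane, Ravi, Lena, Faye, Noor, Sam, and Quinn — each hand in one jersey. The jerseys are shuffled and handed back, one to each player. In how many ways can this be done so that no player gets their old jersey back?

This is the derangement count D_7: permutations of 7 items with no fixed point.
By inclusion–exclusion this is Σ_{j=0}^{7} (−1)^j C(7,j)·(7−j)!.
Computing: 5040 − 5040 + 2520 − 840 + 210 − 42 + 7 − 1 = 1854.

1854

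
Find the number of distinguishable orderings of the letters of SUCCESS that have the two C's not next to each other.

300

Total arrangements of SUCCESS: 7!/(3!·2!) = 420.
If the two C's are adjacent, glue them into one block, leaving 6 items to arrange: (6)!/(3!) = 120 ways.
Hence 420 − 120 = 300.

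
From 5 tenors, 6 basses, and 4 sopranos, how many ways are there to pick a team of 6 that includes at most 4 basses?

4950

Split by how many basses are chosen (0 through 4).
Sum: C(6,0)·C(9,6) + C(6,1)·C(9,5) + C(6,2)·C(9,4) + C(6,3)·C(9,3) + C(6,4)·C(9,2) = 84 + 756 + 1890 + 1680 + 540 = 4950.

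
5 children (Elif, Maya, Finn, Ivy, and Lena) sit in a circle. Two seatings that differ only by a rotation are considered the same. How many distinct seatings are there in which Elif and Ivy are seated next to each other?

Treat {Elif, Ivy} as one unit (2 internal orders) and seat the resulting 4 units around the table: (3)! circular arrangements.
So 2 × (3)! = 2 × 6 = 12.

12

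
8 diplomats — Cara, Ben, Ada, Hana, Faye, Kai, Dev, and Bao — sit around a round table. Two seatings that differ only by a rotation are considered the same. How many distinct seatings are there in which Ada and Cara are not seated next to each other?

3600

All circular seatings of 8 people number (7)! = 5040.
Seatings with Ada beside Cara: treat them as a block with 2 internal orders, giving 2 × (6)! = 1440.
Subtracting, 5040 − 1440 = 3600.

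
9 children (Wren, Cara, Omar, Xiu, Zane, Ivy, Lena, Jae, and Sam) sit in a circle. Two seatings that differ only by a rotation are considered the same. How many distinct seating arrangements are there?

Fix one person's seat to break rotational symmetry; the remaining 8 people can be arranged in (8)! = 40320 ways.

40320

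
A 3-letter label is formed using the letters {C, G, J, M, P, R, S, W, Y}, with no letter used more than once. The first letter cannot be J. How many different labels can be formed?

448

The first letter has 9−1 = 8 choices (anything except J).
The remaining 2 letters are filled from the other 8 symbols without repetition: 8 × 7 = 56.
Total: 8 × 56 = 448.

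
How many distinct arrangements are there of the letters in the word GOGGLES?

GOGGLES has 7 letters with G appearing 3 times.
So there are 7! / (3!) = 840 distinguishable arrangements.

840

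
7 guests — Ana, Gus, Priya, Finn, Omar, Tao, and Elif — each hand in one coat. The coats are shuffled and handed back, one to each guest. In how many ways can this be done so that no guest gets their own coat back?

Count assignments avoiding every fixed point. For any j of the 7 guests fixed to their own coat, the other 7−j can be arranged in (7−j)! ways.
By inclusion–exclusion this is Σ_{j=0}^{7} (−1)^j C(7,j)·(7−j)!.
Computing: 5040 − 5040 + 2520 − 840 + 210 − 42 + 7 − 1 = 1854.

1854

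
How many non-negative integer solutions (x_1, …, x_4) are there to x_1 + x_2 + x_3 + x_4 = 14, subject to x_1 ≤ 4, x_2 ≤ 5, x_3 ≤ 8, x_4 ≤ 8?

205

Without the upper bounds there are C(17,3) = 680 ways to split 14 among 4 variables.
Subtract solutions that violate a single cap (substitute x_i' = x_i − (cap_i+1)): x_1 ≥ 5 gives C(12,3) = 220; x_2 ≥ 6 gives C(11,3) = 165; x_3 ≥ 9 gives C(8,3) = 56; x_4 ≥ 9 gives C(8,3) = 56. Together 497.
Add back pairs where two caps are both exceeded: 20 + 1 + 1 + 0 + 0 + 0 = 22.
By inclusion–exclusion the count is 680 − 497 + 22 = 205.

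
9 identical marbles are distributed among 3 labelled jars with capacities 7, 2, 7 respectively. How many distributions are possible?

Ignoring the caps, the number of non-negative solutions to x_1+…+x_3 = 9 is C(11,2) = 55.
Subtract solutions that violate a single cap (substitute x_i' = x_i − (cap_i+1)): x_1 ≥ 8 gives C(3,2) = 3; x_2 ≥ 3 gives C(8,2) = 28; x_3 ≥ 8 gives C(3,2) = 3. Together 34.
No two caps can be exceeded simultaneously, so the pair terms are all 0.
By inclusion–exclusion the count is 55 − 34 + 0 = 21.

21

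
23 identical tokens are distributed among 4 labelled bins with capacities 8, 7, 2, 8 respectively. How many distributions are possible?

10

Ignoring the caps, the number of non-negative solutions to x_1+…+x_4 = 23 is C(26,3) = 2600.
Subtract solutions that violate a single cap (substitute x_i' = x_i − (cap_i+1)): x_1 ≥ 9 gives C(17,3) = 680; x_2 ≥ 8 gives C(18,3) = 816; x_3 ≥ 3 gives C(23,3) = 1771; x_4 ≥ 9 gives C(17,3) = 680. Together 3947.
Add back pairs where two caps are both exceeded: 84 + 364 + 56 + 455 + 84 + 364 = 1407.
Subtract triples: 20 + 0 + 10 + 20 = 50.
By inclusion–exclusion the count is 2600 − 3947 + 1407 − 50 = 10.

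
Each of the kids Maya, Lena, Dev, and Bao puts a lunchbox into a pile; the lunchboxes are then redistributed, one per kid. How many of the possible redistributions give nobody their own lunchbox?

Count assignments avoiding every fixed point. For any j of the 4 kids fixed to their own lunchbox, the other 4−j can be arranged in (4−j)! ways.
By inclusion–exclusion this is Σ_{j=0}^{4} (−1)^j C(4,j)·(4−j)!.
Computing: 24 − 24 + 12 − 4 + 1 = 9.

9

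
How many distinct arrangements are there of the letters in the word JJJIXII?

JJJIXII has 7 letters with I appearing 3 times and J appearing 3 times.
So there are 7! / (3!·3!) = 140 distinguishable arrangements.

140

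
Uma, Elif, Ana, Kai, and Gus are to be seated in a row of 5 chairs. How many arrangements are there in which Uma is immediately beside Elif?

Treat {Uma, Elif} as a single unit. There are 4 units to order, and the pair itself can be ordered 2 ways.
So the count is 2·(4)! = 48.

48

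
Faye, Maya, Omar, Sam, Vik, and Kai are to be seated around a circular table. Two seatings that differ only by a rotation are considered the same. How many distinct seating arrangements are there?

Fix one person's seat to break rotational symmetry; the remaining 5 people can be arranged in (5)! = 120 ways.

120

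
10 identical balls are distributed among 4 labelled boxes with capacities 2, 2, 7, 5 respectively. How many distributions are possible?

44

Without the upper bounds there are C(13,3) = 286 ways to split 10 among 4 boxes.
Subtract solutions that violate a single cap (substitute x_i' = x_i − (cap_i+1)): x_1 ≥ 3 gives C(10,3) = 120; x_2 ≥ 3 gives C(10,3) = 120; x_3 ≥ 8 gives C(5,3) = 10; x_4 ≥ 6 gives C(7,3) = 35. Together 285.
Add back pairs where two caps are both exceeded: 35 + 0 + 4 + 0 + 4 + 0 = 43.
By inclusion–exclusion the count is 286 − 285 + 43 = 44.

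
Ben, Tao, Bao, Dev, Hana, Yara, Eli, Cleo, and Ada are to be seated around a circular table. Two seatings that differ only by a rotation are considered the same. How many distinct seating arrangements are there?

Around a circle, 9 distinct people have 9!/9 = (8)! = 40320 rotationally distinct seatings.

40320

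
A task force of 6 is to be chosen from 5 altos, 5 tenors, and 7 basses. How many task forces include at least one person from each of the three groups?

10325

With no constraint there are C(17,6) = 12376 possible selections.
Subtract selections that omit an entire group: no altos → C(12,6) = 924; no tenors → C(12,6) = 924; no basses → C(10,6) = 210.
Add back selections omitting two groups (i.e. drawn from a single group): C(5,6) + C(5,6) + C(7,6) = 7.
By inclusion–exclusion: 12376 − 2058 + 7 = 10325.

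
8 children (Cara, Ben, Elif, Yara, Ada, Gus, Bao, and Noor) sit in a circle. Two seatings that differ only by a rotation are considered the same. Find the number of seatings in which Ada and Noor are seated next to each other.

1440

Treat {Ada, Noor} as one unit (2 internal orders) and seat the resulting 7 units around the table: (6)! circular arrangements.
So 2 × (6)! = 2 × 720 = 1440.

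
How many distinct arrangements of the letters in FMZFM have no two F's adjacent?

Total arrangements of FMZFM: 5!/(2!·2!) = 30.
Arrangements with the F's together: treat FF as one letter, giving (4)!/(2!) = 12.
Subtracting, 30 − 12 = 18 arrangements keep the F's apart.

18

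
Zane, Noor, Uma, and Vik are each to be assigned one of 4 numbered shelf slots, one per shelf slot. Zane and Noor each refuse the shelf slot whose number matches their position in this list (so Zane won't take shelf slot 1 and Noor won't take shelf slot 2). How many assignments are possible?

14

Let Aᵢ (for i ∈ {1, 2}) be the placements that put person i in their forbidden shelf slot. Any j of these fix j positions, leaving (4−j)! ways to fill the rest, and there are C(2,j) ways to pick which j.
By inclusion–exclusion, the number of valid placements is Σ_{j=0}^{2} (−1)^j C(2,j)·(4−j)!.
Computing: 24 − 12 + 2 = 14.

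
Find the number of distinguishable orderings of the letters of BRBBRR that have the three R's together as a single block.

4

Treat the 3 copies of R as a single block. The multiset to arrange is then {RRR, B, B, B}, 4 items in all.
That gives (4)!/(3!) = 4 arrangements.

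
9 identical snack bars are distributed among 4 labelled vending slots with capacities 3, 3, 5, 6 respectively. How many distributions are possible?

82

Ignoring the caps, the number of non-negative solutions to x_1+…+x_4 = 9 is C(12,3) = 220.
Subtract solutions that violate a single cap (substitute x_i' = x_i − (cap_i+1)): x_1 ≥ 4 gives C(8,3) = 56; x_2 ≥ 4 gives C(8,3) = 56; x_3 ≥ 6 gives C(6,3) = 20; x_4 ≥ 7 gives C(5,3) = 10. Together 142.
Add back pairs where two caps are both exceeded: 4 + 0 + 0 + 0 + 0 + 0 = 4.
By inclusion–exclusion the count is 220 − 142 + 4 = 82.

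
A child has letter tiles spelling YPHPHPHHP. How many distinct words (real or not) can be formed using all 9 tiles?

YPHPHPHHP has 9 letters with H appearing 4 times and P appearing 4 times.
Dividing 9! = 362880 by 4!·4! = 576 for the repeated letters gives 630.

630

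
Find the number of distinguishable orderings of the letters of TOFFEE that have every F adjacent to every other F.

60

Treat the 2 copies of F as a single block. The multiset to arrange is then {FF, E, E, O, T}, 5 items in all.
That gives (5)!/(2!) = 60 arrangements.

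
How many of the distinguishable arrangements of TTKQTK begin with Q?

With the first slot taken by Q, it remains to arrange the other 5 letters (TTKTK).
Those 5 letters have K appearing twice and T appearing 3 times, giving (5)!/(3!·2!) = 10.

10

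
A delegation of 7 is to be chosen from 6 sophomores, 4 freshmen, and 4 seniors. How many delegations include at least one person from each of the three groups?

3184

Unrestricted: C(14,7) = 3432 ways to pick any 7 of the 14.
Selections missing a whole group: no sophomores → C(8,7) = 8; no freshmen → C(10,7) = 120; no seniors → C(10,7) = 120.
Add back selections omitting two groups (i.e. drawn from a single group): C(6,7) + C(4,7) + C(4,7) = 0.
By inclusion–exclusion: 3432 − 248 + 0 = 3184.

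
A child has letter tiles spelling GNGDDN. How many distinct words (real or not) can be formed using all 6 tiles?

GNGDDN has 6 letters with D appearing twice, G appearing twice, and N appearing twice.
Dividing 6! = 720 by 2!·2!·2! = 8 for the repeated letters gives 90.

90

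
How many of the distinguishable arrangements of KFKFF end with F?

6

With the last slot taken by F, it remains to arrange the other 4 letters (KKFF).
Those 4 letters have F appearing twice and K appearing twice, giving (4)!/(2!·2!) = 6.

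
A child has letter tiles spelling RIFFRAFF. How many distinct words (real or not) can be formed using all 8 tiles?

840

RIFFRAFF has 8 letters with F appearing 4 times and R appearing twice.
Dividing 8! = 40320 by 4!·2! = 48 for the repeated letters gives 840.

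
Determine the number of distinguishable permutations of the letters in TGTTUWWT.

The 8 letters of TGTTUWWT have repeats: T appearing 4 times and W appearing twice.
Dividing 8! = 40320 by 4!·2! = 48 for the repeated letters gives 840.

840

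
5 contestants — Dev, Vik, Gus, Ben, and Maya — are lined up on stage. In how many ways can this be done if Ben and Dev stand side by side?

Glue Ben and Dev into one block (2 internal orders), leaving 4 units to arrange in a row.
That gives 2 × 4! = 2 × 24 = 48.

48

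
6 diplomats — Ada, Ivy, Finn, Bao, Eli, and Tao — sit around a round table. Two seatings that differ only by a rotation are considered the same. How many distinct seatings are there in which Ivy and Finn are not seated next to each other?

72

All circular seatings of 6 people number (5)! = 120.
Those with Ivy next to Finn: fuse the pair into one unit and seat 5 units around a circle — 2·(4)! = 48.
Subtracting, 120 − 48 = 72.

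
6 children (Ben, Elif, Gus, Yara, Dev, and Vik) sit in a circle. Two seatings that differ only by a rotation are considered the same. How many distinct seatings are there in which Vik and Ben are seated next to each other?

48

Glue Vik and Ben into a block (2 internal orders). Seating 5 units around a circle gives (4)! arrangements.
So 2 × (4)! = 2 × 24 = 48.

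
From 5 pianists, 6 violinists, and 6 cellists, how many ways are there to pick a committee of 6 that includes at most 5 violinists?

12375

Split by how many violinists are chosen (0 through 5).
Sum: C(6,0)·C(11,6) + C(6,1)·C(11,5) + C(6,2)·C(11,4) + C(6,3)·C(11,3) + C(6,4)·C(11,2) + C(6,5)·C(11,1) = 462 + 2772 + 4950 + 3300 + 825 + 66 = 12375.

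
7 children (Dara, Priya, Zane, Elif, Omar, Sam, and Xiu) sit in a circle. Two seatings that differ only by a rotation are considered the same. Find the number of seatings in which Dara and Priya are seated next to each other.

240

Glue Dara and Priya into a block (2 internal orders). Seating 6 units around a circle gives (5)! arrangements.
So 2 × (5)! = 2 × 120 = 240.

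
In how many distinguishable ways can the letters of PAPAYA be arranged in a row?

60

PAPAYA has 6 letters with A appearing 3 times and P appearing twice.
Dividing 6! = 720 by 3!·2! = 12 for the repeated letters gives 60.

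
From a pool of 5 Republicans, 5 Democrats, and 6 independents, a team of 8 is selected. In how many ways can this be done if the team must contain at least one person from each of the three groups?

With no constraint there are C(16,8) = 12870 possible selections.
Subtract selections that omit an entire group: no Republicans → C(11,8) = 165; no Democrats → C(11,8) = 165; no independents → C(10,8) = 45.
Add back selections omitting two groups (i.e. drawn from a single group): C(5,8) + C(5,8) + C(6,8) = 0.
By inclusion–exclusion: 12870 − 375 + 0 = 12495.

12495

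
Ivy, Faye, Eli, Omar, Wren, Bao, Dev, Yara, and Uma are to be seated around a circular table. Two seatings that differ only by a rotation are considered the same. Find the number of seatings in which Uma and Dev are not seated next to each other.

30240

All circular seatings of 9 people number (8)! = 40320.
Those with Uma next to Dev: fuse the pair into one unit and seat 8 units around a circle — 2·(7)! = 10080.
Subtracting, 40320 − 10080 = 30240.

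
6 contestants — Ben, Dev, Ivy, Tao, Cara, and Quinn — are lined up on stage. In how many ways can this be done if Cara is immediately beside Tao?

Glue Cara and Tao into one block (2 internal orders), leaving 5 units to arrange in a row.
So the count is 2·(5)! = 240.

240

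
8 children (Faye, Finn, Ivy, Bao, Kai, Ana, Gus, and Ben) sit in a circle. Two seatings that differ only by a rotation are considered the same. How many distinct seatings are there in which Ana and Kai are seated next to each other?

1440

Glue Ana and Kai into a block (2 internal orders). Seating 7 units around a circle gives (6)! arrangements.
So 2 × (6)! = 2 × 720 = 1440.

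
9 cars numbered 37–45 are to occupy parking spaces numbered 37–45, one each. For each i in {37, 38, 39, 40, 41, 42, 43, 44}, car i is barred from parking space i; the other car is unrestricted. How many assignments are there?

Let Aᵢ (for 37 ≤ i ≤ 44) be the placements that put car i in its forbidden parking space. Any j of these fix j positions, leaving (9−j)! ways to fill the rest, and there are C(8,j) ways to pick which j.
By inclusion–exclusion, the number of valid placements is Σ_{j=0}^{8} (−1)^j C(8,j)·(9−j)!.
Computing: 362880 − 322560 + 141120 − 40320 + 8400 − 1344 + 168 − 16 + 1 = 148329.

148329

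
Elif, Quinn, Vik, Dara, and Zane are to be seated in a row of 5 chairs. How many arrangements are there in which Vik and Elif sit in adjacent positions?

48

Place the 3 others and the Vik-Elif pair as 4 objects in a line; the pair has 2 internal arrangements.
So the count is 2·(4)! = 48.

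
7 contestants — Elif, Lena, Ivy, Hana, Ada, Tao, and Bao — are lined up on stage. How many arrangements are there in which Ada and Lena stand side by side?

1440

Glue Ada and Lena into one block (2 internal orders), leaving 6 units to arrange in a row.
So the count is 2·(6)! = 1440.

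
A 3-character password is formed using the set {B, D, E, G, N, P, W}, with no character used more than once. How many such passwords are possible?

With no repetition, fill the 3 characters in order: 7 choices, then 6, down to 5.
That product is 7 × 6 × 5 = 210.

210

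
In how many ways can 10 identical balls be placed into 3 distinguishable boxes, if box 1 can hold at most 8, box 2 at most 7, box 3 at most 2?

By stars and bars, unrestricted non-negative solutions to x_1+…+x_3 = 10 number C(10+2,2) = 66.
Subtract solutions that violate a single cap (substitute x_i' = x_i − (cap_i+1)): x_1 ≥ 9 gives C(3,2) = 3; x_2 ≥ 8 gives C(4,2) = 6; x_3 ≥ 3 gives C(9,2) = 36. Together 45.
No two caps can be exceeded simultaneously, so the pair terms are all 0.
By inclusion–exclusion the count is 66 − 45 + 0 = 21.

21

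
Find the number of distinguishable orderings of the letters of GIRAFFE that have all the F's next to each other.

Treat the 2 copies of F as a single block. The multiset to arrange is then {FF, A, E, G, I, R}, 6 items in all.
All 6 items are distinct, so there are (6)! = 720 arrangements.

720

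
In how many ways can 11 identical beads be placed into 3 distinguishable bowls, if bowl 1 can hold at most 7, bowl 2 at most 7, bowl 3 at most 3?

Ignoring the caps, the number of non-negative solutions to x_1+…+x_3 = 11 is C(13,2) = 78.
Subtract solutions that violate a single cap (substitute x_i' = x_i − (cap_i+1)): x_1 ≥ 8 gives C(5,2) = 10; x_2 ≥ 8 gives C(5,2) = 10; x_3 ≥ 4 gives C(9,2) = 36. Together 56.
No two caps can be exceeded simultaneously, so the pair terms are all 0.
By inclusion–exclusion the count is 78 − 56 + 0 = 22.

22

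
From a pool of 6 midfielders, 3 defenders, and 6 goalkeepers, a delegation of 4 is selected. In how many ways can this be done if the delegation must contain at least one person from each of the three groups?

648

Total 4-person selections from all 15: C(15,4) = 1365.
Selections missing a whole group: no midfielders → C(9,4) = 126; no defenders → C(12,4) = 495; no goalkeepers → C(9,4) = 126.
Add back selections omitting two groups (i.e. drawn from a single group): C(6,4) + C(3,4) + C(6,4) = 30.
By inclusion–exclusion: 1365 − 747 + 30 = 648.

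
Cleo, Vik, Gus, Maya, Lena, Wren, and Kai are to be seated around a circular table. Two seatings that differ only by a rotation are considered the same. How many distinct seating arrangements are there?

Seat Cleo anywhere (absorbing the rotational symmetry), then permute the other 6: (6)! = 720.

720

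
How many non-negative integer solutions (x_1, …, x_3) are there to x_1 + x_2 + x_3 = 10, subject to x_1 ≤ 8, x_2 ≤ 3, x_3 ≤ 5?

By stars and bars, unrestricted non-negative solutions to x_1+…+x_3 = 10 number C(10+2,2) = 66.
Subtract solutions that violate a single cap (substitute x_i' = x_i − (cap_i+1)): x_1 ≥ 9 gives C(3,2) = 3; x_2 ≥ 4 gives C(8,2) = 28; x_3 ≥ 6 gives C(6,2) = 15. Together 46.
Add back pairs where two caps are both exceeded: 0 + 0 + 1 = 1.
By inclusion–exclusion the count is 66 − 46 + 1 = 21.

21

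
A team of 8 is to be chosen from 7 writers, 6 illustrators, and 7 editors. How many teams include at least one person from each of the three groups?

Total 8-person selections from all 20: C(20,8) = 125970.
Subtract selections that omit an entire group: no writers → C(13,8) = 1287; no illustrators → C(14,8) = 3003; no editors → C(13,8) = 1287.
Add back selections omitting two groups (i.e. drawn from a single group): C(7,8) + C(6,8) + C(7,8) = 0.
By inclusion–exclusion: 125970 − 5577 + 0 = 120393.

120393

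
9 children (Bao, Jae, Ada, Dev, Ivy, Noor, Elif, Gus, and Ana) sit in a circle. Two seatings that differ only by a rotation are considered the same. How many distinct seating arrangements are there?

40320

Fix one person's seat to break rotational symmetry; the remaining 8 people can be arranged in (8)! = 40320 ways.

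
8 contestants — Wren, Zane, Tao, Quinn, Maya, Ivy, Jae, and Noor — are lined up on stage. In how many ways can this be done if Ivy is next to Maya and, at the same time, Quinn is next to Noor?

2880

Treat {Ivy,Maya} as one block (2 orders) and {Quinn,Noor} as another (2 orders).
That leaves 6 units to arrange: 2 × 2 × 6! = 4 × 720 = 2880.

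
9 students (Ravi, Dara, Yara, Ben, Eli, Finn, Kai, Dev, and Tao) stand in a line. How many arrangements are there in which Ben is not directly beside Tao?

282240

There are 9! = 362880 arrangements in all. If Ben and Tao are adjacent, merging them into one block gives 2·(8)! = 80640 arrangements.
So 362880 − 80640 = 282240 arrangements keep them apart.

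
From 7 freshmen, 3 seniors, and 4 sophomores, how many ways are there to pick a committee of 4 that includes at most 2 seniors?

990

Split by how many seniors are chosen (0 through 2).
Sum: C(3,0)·C(11,4) + C(3,1)·C(11,3) + C(3,2)·C(11,2) = 330 + 495 + 165 = 990.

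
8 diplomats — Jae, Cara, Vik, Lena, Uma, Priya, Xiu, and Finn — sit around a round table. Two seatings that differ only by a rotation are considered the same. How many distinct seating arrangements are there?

Seat Jae anywhere (absorbing the rotational symmetry), then permute the other 7: (7)! = 5040.

5040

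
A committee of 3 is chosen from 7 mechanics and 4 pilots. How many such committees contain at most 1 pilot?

Split by how many pilots are chosen (0 through 1).
Sum: C(4,0)·C(7,3) + C(4,1)·C(7,2) = 35 + 84 = 119.

119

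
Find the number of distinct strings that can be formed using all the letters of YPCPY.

Letter multiplicities in YPCPY: C×1, P×2, Y×2.
Dividing 5! = 120 by 2!·2! = 4 for the repeated letters gives 30.

30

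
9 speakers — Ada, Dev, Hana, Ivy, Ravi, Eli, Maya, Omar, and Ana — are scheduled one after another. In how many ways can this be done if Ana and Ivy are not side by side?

282240

There are 9! = 362880 arrangements in all. If Ana and Ivy are adjacent, merging them into one block gives 2·(8)! = 80640 arrangements.
So 362880 − 80640 = 282240 arrangements keep them apart.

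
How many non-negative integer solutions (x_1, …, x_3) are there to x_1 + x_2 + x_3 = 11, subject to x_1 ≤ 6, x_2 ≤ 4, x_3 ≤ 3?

6

By stars and bars, unrestricted non-negative solutions to x_1+…+x_3 = 11 number C(11+2,2) = 78.
Subtract solutions that violate a single cap (substitute x_i' = x_i − (cap_i+1)): x_1 ≥ 7 gives C(6,2) = 15; x_2 ≥ 5 gives C(8,2) = 28; x_3 ≥ 4 gives C(9,2) = 36. Together 79.
Add back pairs where two caps are both exceeded: 0 + 1 + 6 = 7.
By inclusion–exclusion the count is 78 − 79 + 7 = 6.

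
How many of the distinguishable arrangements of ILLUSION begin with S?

Fix S in the first position and arrange the remaining 7 letters.
Those 7 letters have I appearing twice and L appearing twice, giving (7)!/(2!·2!) = 1260.

1260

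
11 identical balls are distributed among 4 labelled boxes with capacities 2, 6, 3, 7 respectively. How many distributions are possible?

Ignoring the caps, the number of non-negative solutions to x_1+…+x_4 = 11 is C(14,3) = 364.
Subtract solutions that violate a single cap (substitute x_i' = x_i − (cap_i+1)): x_1 ≥ 3 gives C(11,3) = 165; x_2 ≥ 7 gives C(7,3) = 35; x_3 ≥ 4 gives C(10,3) = 120; x_4 ≥ 8 gives C(6,3) = 20. Together 340.
Add back pairs where two caps are both exceeded: 4 + 35 + 1 + 1 + 0 + 0 = 41.
By inclusion–exclusion the count is 364 − 340 + 41 = 65.

65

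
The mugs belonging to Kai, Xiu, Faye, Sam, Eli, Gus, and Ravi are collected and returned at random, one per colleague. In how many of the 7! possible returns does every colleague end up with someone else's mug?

This is the derangement count D_7: permutations of 7 items with no fixed point.
By inclusion–exclusion this is Σ_{j=0}^{7} (−1)^j C(7,j)·(7−j)!.
Computing: 5040 − 5040 + 2520 − 840 + 210 − 42 + 7 − 1 = 1854.

1854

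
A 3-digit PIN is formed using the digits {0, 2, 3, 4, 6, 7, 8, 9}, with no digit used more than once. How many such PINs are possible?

336

Choose and order 3 of the 8 symbols: the first digit has 8 options, the next 7, then 6.
That product is 8 × 7 × 6 = 336.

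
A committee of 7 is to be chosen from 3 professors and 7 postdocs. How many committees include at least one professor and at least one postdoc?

With no constraint there are C(10,7) = 120 possible selections.
Selections missing a whole group: no professors → C(7,7) = 1; no postdocs → C(3,7) = 0.
Both groups omitted at once is impossible, so 120 − 1 = 119.

119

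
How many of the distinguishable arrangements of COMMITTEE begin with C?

Fix C in the first position and arrange the remaining 8 letters.
Those 8 letters have E appearing twice, M appearing twice, and T appearing twice, giving (8)!/(2!·2!·2!) = 5040.

5040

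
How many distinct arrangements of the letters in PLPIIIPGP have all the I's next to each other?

210

Treat the 3 copies of I as a single block. The multiset to arrange is then {III, G, L, P, P, P, P}, 7 items in all.
That gives (7)!/(4!) = 210 arrangements.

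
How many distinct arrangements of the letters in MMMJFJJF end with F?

140

With the last slot taken by F, it remains to arrange the other 7 letters (MMMJJJF).
Those 7 letters have J appearing 3 times and M appearing 3 times, giving (7)!/(3!·3!) = 140.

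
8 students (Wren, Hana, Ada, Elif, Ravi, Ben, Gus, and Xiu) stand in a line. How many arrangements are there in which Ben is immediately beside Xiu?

10080

Treat {Ben, Xiu} as a single unit. There are 7 units to order, and the pair itself can be ordered 2 ways.
So the count is 2·(7)! = 10080.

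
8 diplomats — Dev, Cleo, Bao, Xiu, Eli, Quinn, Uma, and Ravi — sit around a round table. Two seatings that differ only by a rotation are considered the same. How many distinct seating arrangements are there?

5040

Around a circle, 8 distinct people have 8!/8 = (7)! = 5040 rotationally distinct seatings.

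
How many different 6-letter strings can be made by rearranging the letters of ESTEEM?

Letter multiplicities in ESTEEM: E×3, M×1, S×1, T×1.
The number of distinct arrangements is 6!/(3!) = 720/6 = 120.

120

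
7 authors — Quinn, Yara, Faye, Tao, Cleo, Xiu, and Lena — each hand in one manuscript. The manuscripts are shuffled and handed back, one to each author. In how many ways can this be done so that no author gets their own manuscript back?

Count assignments avoiding every fixed point. For any j of the 7 authors fixed to their own manuscript, the other 7−j can be arranged in (7−j)! ways.
By inclusion–exclusion this is Σ_{j=0}^{7} (−1)^j C(7,j)·(7−j)!.
Computing: 5040 − 5040 + 2520 − 840 + 210 − 42 + 7 − 1 = 1854.

1854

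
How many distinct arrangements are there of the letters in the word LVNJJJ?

120

LVNJJJ has 6 letters with J appearing 3 times.
So there are 6! / (3!) = 120 distinguishable arrangements.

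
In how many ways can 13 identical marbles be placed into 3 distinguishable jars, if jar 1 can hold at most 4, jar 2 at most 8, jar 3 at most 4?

Ignoring the caps, the number of non-negative solutions to x_1+…+x_3 = 13 is C(15,2) = 105.
Subtract solutions that violate a single cap (substitute x_i' = x_i − (cap_i+1)): x_1 ≥ 5 gives C(10,2) = 45; x_2 ≥ 9 gives C(6,2) = 15; x_3 ≥ 5 gives C(10,2) = 45. Together 105.
Add back pairs where two caps are both exceeded: 0 + 10 + 0 = 10.
By inclusion–exclusion the count is 105 − 105 + 10 = 10.

10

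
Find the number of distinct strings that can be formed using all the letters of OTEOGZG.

OTEOGZG has 7 letters with G appearing twice and O appearing twice.
So there are 7! / (2!·2!) = 1260 distinguishable arrangements.

1260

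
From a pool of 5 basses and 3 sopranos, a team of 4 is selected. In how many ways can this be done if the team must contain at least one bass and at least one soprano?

65

Unrestricted: C(8,4) = 70 ways to pick any 4 of the 8.
Subtract selections that omit an entire group: no basses → C(3,4) = 0; no sopranos → C(5,4) = 5.
Both groups omitted at once is impossible, so 70 − 5 = 65.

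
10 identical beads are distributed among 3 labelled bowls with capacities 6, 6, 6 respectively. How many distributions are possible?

By stars and bars, unrestricted non-negative solutions to x_1+…+x_3 = 10 number C(10+2,2) = 66.
Subtract solutions that violate a single cap (substitute x_i' = x_i − (cap_i+1)): x_1 ≥ 7 gives C(5,2) = 10; x_2 ≥ 7 gives C(5,2) = 10; x_3 ≥ 7 gives C(5,2) = 10. Together 30.
No two caps can be exceeded simultaneously, so the pair terms are all 0.
By inclusion–exclusion the count is 66 − 30 + 0 = 36.

36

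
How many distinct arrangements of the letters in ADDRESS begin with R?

With the first slot taken by R, it remains to arrange the other 6 letters (ADDESS).
Those 6 letters have D appearing twice and S appearing twice, giving (6)!/(2!·2!) = 180.

180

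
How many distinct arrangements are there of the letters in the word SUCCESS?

SUCCESS has 7 letters with C appearing twice and S appearing 3 times.
Dividing 7! = 5040 by 3!·2! = 12 for the repeated letters gives 420.

420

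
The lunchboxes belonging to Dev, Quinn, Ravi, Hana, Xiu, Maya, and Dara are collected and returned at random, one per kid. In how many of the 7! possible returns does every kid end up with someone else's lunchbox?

This is the derangement count D_7: permutations of 7 items with no fixed point.
By inclusion–exclusion this is Σ_{j=0}^{7} (−1)^j C(7,j)·(7−j)!.
Computing: 5040 − 5040 + 2520 − 840 + 210 − 42 + 7 − 1 = 1854.

1854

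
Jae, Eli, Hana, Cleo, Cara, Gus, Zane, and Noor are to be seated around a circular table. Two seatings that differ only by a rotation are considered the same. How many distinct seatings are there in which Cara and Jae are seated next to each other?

1440

Treat {Cara, Jae} as one unit (2 internal orders) and seat the resulting 7 units around the table: (6)! circular arrangements.
So 2 × (6)! = 2 × 720 = 1440.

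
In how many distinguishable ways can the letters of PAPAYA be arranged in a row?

60

PAPAYA has 6 letters with A appearing 3 times and P appearing twice.
So there are 6! / (3!·2!) = 60 distinguishable arrangements.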